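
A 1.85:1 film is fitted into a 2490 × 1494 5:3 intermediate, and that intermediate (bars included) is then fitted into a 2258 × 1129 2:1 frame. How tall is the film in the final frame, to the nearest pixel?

1017 px

Inside the 2490×1494 canvas the film is width-limited at 2490.00 × 1345.95.
5:3 in 2258×1129: fills the height, so the intermediate becomes 1881.67 × 1129.00 — a scale of ×0.7557.
The film scales with it: height 1345.95 × 0.7557 ≈ 1017.12.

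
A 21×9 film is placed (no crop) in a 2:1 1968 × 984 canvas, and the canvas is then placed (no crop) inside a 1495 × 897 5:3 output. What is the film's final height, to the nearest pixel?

641 px

First fit — 21×9 into 1968×984 spans the width: 1968.00 × 843.43.
The 2:1 canvas is width-limited in 1495×897, giving 1495.00 × 747.50; scale factor 0.7597.
So the film's height is 843.43 × 0.7597 ≈ 640.71.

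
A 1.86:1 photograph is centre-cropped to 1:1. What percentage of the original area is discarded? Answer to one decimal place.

46.2%

The height stays; only width is cut (since 1:1 is narrower than 1.86:1).
(1.000)/(1.860) ≈ 0.538 of the area survives, leaving 46.24% discarded.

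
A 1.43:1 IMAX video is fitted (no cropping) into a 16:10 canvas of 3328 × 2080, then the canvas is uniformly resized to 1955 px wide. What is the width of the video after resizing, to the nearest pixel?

In the 3328×2080 frame the video fills the height: width = 2080 × 1.430 ≈ 2974.40 px.
Resizing to 1955 px wide multiplies everything by 0.5874: 2974.40 → 1747.28 px.

1747 px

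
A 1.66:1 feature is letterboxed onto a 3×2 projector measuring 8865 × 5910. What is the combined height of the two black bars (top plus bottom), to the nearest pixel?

570 px

Since 1.660 > 1.500, the feature is width-limited.
Content height = 8865 / 1.660 ≈ 5340.36 px.
Leftover height: 5910 − 5340.36 = 569.64 px.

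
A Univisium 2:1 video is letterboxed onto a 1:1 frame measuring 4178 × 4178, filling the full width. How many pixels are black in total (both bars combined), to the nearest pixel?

8727842 pixels

Content height = 4178 × 1/2 ≈ 2089.0000 px.
Black = 4178 − 2089.0000 = 2089.0000 px.
That's 2089.0000 × 4178 ≈ 8727842 black pixels.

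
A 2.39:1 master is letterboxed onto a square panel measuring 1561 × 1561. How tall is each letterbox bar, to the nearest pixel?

2.39:1 is wider than square, so it spans the full width.
Content height = 1561 / 2.390 ≈ 653.14 px.
1561 − 653.14 = 907.86 px of bars (453.93 each).

454 px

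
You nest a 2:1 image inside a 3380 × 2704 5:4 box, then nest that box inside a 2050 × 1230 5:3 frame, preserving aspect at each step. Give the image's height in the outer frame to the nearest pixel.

769 px

2:1 in 3380×2704: fills the width, so the image is 3380.00 × 1690.00.
5:4 in 2050×1230: fills the height, so the intermediate becomes 1537.50 × 1230.00 — a scale of ×0.4549.
Applying the same ×0.4549: 1690.00 → 768.75.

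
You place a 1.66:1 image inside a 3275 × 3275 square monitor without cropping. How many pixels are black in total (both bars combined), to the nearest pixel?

Since 1.660 > 1.000, the image is width-limited.
The image is 3275 / 1.660 ≈ 1972.8916 px tall.
3275 − 1972.8916 = 1302.1084 px of bars.
Bar area = 1302.1084 × 3275 ≈ 4264405 px.

4264405 pixels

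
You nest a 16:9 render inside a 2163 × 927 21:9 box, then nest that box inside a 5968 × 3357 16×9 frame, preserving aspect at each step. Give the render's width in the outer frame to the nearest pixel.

4547 px

First fit — 16:9 into 2163×927 spans the height: 1648.00 × 927.00.
21:9 in 5968×3357: fills the width, so the intermediate becomes 5968.00 × 2557.71 — a scale of ×2.7591.
So the render's width is 1648.00 × 2.7591 ≈ 4547.05.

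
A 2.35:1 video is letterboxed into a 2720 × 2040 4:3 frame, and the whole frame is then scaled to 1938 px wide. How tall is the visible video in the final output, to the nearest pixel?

Fitted into 2720×2040, the video spans the width; its height is 2720 / 2.350 ≈ 1157.45 px.
Resizing to 1938 px wide multiplies everything by 0.7125: 1157.45 → 824.68 px.

825 px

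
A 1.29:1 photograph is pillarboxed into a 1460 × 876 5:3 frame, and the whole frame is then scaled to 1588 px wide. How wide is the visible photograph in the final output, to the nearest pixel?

At 1460×876 the photograph is height-limited, so width = 876 × 1.290 ≈ 1130.04 px.
The frame scales by 1588/1460 = 1.0877; 1130.04 × 1.0877 ≈ 1229.11 px.

1229 px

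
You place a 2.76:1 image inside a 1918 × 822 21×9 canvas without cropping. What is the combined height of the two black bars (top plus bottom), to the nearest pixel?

127 px

2.76:1 is wider than 21×9, so it spans the full width.
The image is 1918 / 2.760 ≈ 694.93 px tall.
822 − 694.93 = 127.07 px of bars.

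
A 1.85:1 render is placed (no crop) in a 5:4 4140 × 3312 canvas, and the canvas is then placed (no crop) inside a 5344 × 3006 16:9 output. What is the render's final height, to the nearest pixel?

1.85:1 in 4140×3312: fills the width, so the render is 4140.00 × 2237.84.
Second fit — the 5:4 canvas into 5344×3006 spans the height: 3757.50 × 3006.00 (×0.9076 from 4140×3312).
The render scales with it: height 2237.84 × 0.9076 ≈ 2031.08.

2031 px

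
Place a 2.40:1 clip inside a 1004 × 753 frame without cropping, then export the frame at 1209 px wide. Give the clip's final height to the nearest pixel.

504 px

In the 1004×753 frame the clip fills the width: height = 1004 / 2.400 ≈ 418.33 px.
Resizing to 1209 px wide multiplies everything by 1.2042: 418.33 → 503.75 px.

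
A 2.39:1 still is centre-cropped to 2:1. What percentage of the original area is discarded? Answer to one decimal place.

The height stays; only width is cut (since 2:1 is narrower than 2.39:1).
Area ratio = (2.000)/(2.390) = 83.68%; the remaining 16.32% is cropped out.

16.3%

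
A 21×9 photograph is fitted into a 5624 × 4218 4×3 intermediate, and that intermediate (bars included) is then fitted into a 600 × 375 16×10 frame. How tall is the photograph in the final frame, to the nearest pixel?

First fit — 21×9 into 5624×4218 spans the width: 5624.00 × 2410.29.
4×3 in 600×375: fills the height, so the intermediate becomes 500.00 × 375.00 — a scale of ×0.0889.
Applying the same ×0.0889: 2410.29 → 214.29.

214 px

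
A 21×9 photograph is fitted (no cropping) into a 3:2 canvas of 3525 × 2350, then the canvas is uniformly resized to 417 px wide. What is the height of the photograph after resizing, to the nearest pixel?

At 3525×2350 the photograph is width-limited, so height = 3525 × 9/21 ≈ 1510.71 px.
Resizing to 417 px wide multiplies everything by 0.1183: 1510.71 → 178.71 px.

179 px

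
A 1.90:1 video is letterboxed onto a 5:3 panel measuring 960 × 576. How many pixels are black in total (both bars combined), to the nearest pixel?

1.90:1 (1.900) > 5:3 (1.667), so the video fills the width.
That makes the image 505.2632 px tall (960 / 1.900).
Leftover height: 576 − 505.2632 = 70.7368 px.
That's 70.7368 × 960 ≈ 67907 black pixels.

67907 pixels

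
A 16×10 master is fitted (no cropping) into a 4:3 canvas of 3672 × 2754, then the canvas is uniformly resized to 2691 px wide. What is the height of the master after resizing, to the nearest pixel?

Fitted into 3672×2754, the master spans the width; its height is 3672 × 10/16 ≈ 2295.00 px.
Scaling 3672 → 2691 is ×0.7328, so the height becomes 2295.00 × 0.7328 ≈ 1681.88 px.

1682 px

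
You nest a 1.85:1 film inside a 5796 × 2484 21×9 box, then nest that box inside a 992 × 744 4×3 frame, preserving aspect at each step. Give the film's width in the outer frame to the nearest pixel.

1.85:1 in 5796×2484: fills the height, so the film is 4595.40 × 2484.00.
Second fit — the 21×9 canvas into 992×744 spans the width: 992.00 × 425.14 (×0.1712 from 5796×2484).
So the film's width is 4595.40 × 0.1712 ≈ 786.51.

787 px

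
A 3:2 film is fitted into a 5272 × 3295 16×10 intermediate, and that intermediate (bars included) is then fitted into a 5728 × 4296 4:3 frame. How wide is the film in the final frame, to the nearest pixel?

3:2 in 5272×3295: fills the height, so the film is 4942.50 × 3295.00.
16×10 in 5728×4296: fills the width, so the intermediate becomes 5728.00 × 3580.00 — a scale of ×1.0865.
The film scales with it: width 4942.50 × 1.0865 ≈ 5370.00.

5370 px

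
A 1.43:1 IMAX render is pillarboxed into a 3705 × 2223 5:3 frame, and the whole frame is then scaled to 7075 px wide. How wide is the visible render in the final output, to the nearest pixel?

6070 px

At 3705×2223 the render is height-limited, so width = 2223 × 1.430 ≈ 3178.89 px.
Resizing to 7075 px wide multiplies everything by 1.9096: 3178.89 → 6070.35 px.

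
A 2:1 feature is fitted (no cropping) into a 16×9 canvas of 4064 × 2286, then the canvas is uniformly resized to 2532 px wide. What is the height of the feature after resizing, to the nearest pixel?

Fitted into 4064×2286, the feature spans the width; its height is 4064 × 1/2 ≈ 2032.00 px.
Scaling 4064 → 2532 is ×0.6230, so the height becomes 2032.00 × 0.6230 ≈ 1266.00 px.

1266 px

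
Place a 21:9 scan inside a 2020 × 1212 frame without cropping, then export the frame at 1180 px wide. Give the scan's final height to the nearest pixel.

In the 2020×1212 frame the scan fills the width: height = 2020 × 9/21 ≈ 865.71 px.
Resizing to 1180 px wide multiplies everything by 0.5842: 865.71 → 505.71 px.

506 px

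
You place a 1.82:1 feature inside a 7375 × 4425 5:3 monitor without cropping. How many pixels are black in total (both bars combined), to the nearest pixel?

1.82:1 (1.820) > 5:3 (1.667), so the feature fills the width.
That makes the image 4052.1978 px tall (7375 / 1.820).
4425 − 4052.1978 = 372.8022 px of bars.
Bar area = 372.8022 × 7375 ≈ 2749416 px.

2749416 pixels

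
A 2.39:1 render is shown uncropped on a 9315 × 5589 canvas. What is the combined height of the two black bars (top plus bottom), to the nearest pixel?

Since 2.390 > 1.667, the render is width-limited.
That makes the image 3897.49 px tall (9315 / 2.390).
Black = 5589 − 3897.49 = 1691.51 px.

1692 px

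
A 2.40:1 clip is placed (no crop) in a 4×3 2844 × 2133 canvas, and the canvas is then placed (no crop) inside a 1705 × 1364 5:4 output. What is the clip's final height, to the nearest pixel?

Inside the 2844×2133 canvas the clip is width-limited at 2844.00 × 1185.00.
Second fit — the 4×3 canvas into 1705×1364 spans the width: 1705.00 × 1278.75 (×0.5995 from 2844×2133).
Applying the same ×0.5995: 1185.00 → 710.42.

710 px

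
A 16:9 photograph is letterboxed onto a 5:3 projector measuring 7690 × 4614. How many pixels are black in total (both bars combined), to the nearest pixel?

2217604 pixels

16:9 (1.778) > 5:3 (1.667), so the photograph fills the width.
Content height = 7690 × 9/16 ≈ 4325.6250 px.
4614 − 4325.6250 = 288.3750 px of bars.
That's 288.3750 × 7690 ≈ 2217604 black pixels.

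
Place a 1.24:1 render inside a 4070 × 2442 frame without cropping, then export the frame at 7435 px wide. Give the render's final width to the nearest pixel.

5532 px

At 4070×2442 the render is height-limited, so width = 2442 × 1.240 ≈ 3028.08 px.
Resizing to 7435 px wide multiplies everything by 1.8268: 3028.08 → 5531.64 px.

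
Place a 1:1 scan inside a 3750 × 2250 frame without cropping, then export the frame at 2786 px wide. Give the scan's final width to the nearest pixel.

1672 px

In the 3750×2250 frame the scan fills the height: width = 2250 × 1/1 ≈ 2250.00 px.
Scaling 3750 → 2786 is ×0.7429, so the width becomes 2250.00 × 0.7429 ≈ 1671.60 px.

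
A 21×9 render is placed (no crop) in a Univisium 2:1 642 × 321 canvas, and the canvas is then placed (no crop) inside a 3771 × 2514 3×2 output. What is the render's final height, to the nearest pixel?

1616 px

First fit — 21×9 into 642×321 spans the width: 642.00 × 275.14.
Second fit — the Univisium 2:1 canvas into 3771×2514 spans the width: 3771.00 × 1885.50 (×5.8738 from 642×321).
So the render's height is 275.14 × 5.8738 ≈ 1616.14.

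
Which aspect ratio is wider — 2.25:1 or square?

2.25 and square = 1; 2.25 > 1.

2.25:1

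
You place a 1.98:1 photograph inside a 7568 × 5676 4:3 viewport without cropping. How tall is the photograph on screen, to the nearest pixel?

Since 1.980 > 1.333, the photograph is width-limited.
That makes the image 3822.22 px tall (7568 / 1.980).

3822 px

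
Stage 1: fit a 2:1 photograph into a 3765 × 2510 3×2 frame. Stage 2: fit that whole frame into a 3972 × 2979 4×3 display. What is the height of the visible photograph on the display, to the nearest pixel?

1986 px

2:1 in 3765×2510: fills the width, so the photograph is 3765.00 × 1882.50.
The 3×2 canvas is width-limited in 3972×2979, giving 3972.00 × 2648.00; scale factor 1.0550.
The photograph scales with it: height 1882.50 × 1.0550 ≈ 1986.00.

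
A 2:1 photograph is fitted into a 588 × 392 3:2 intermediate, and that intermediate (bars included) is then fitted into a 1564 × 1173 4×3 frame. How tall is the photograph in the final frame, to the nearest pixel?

782 px

Inside the 588×392 canvas the photograph is width-limited at 588.00 × 294.00.
3:2 in 1564×1173: fills the width, so the intermediate becomes 1564.00 × 1042.67 — a scale of ×2.6599.
So the photograph's height is 294.00 × 2.6599 ≈ 782.00.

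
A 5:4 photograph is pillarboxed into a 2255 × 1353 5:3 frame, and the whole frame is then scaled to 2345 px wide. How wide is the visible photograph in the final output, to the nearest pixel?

In the 2255×1353 frame the photograph fills the height: width = 1353 × 5/4 ≈ 1691.25 px.
Scaling 2255 → 2345 is ×1.0399, so the width becomes 1691.25 × 1.0399 ≈ 1758.75 px.

1759 px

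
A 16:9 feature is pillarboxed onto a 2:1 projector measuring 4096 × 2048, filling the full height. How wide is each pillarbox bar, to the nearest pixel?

The feature is 2048 × 16/9 ≈ 3640.89 px wide.
4096 − 3640.89 = 455.11 px of bars (227.56 each).

228 px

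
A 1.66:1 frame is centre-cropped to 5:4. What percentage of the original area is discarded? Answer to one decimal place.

5:4 is narrower than 1.66:1, so the crop keeps the full height and trims the width.
Area ratio = (1.250)/(1.660) = 75.30%; the remaining 24.70% is cropped out.

24.7%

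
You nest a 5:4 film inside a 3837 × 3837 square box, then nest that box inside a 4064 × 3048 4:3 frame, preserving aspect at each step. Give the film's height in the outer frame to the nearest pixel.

2438 px

Inside the 3837×3837 canvas the film is width-limited at 3837.00 × 3069.60.
square in 4064×3048: fills the height, so the intermediate becomes 3048.00 × 3048.00 — a scale of ×0.7944.
Applying the same ×0.7944: 3069.60 → 2438.40.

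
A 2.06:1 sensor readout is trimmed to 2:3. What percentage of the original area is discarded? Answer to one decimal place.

67.6%

Going from 2.06:1 to 2:3 means cutting width while keeping height.
(0.667)/(2.060) ≈ 0.324 of the area survives, leaving 67.64% discarded.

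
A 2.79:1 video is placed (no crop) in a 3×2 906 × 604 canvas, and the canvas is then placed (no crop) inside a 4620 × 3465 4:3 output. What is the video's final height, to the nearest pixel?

2.79:1 in 906×604: fills the width, so the video is 906.00 × 324.73.
3×2 in 4620×3465: fills the width, so the intermediate becomes 4620.00 × 3080.00 — a scale of ×5.0993.
So the video's height is 324.73 × 5.0993 ≈ 1655.91.

1656 px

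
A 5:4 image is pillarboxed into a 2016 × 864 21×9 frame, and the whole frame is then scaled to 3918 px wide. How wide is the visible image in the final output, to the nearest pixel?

2099 px

In the 2016×864 frame the image fills the height: width = 864 × 5/4 ≈ 1080.00 px.
The frame scales by 3918/2016 = 1.9435; 1080.00 × 1.9435 ≈ 2098.93 px.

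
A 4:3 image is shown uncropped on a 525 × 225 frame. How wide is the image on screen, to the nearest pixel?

300 px

4:3 (1.333) < 21:9 (2.333), so the image fills the height.
Content width = 225 × 4/3 ≈ 300.00 px.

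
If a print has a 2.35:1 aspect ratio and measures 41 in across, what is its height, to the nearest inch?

41 / 2.350 = 17.45.

17 in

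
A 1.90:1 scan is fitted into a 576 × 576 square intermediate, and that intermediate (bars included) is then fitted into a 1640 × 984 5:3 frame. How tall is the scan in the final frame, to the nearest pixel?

518 px

Inside the 576×576 canvas the scan is width-limited at 576.00 × 303.16.
The square canvas is height-limited in 1640×984, giving 984.00 × 984.00; scale factor 1.7083.
Applying the same ×1.7083: 303.16 → 517.89.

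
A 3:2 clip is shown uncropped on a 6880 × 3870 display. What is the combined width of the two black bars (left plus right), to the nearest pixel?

1075 px

Since 1.500 < 1.778, the clip is height-limited.
Content width = 3870 × 3/2 ≈ 5805.00 px.
6880 − 5805.00 = 1075.00 px of bars.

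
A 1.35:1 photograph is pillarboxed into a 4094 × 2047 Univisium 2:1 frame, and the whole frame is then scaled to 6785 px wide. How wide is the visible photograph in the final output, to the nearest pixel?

In the 4094×2047 frame the photograph fills the height: width = 2047 × 1.350 ≈ 2763.45 px.
The frame scales by 6785/4094 = 1.6573; 2763.45 × 1.6573 ≈ 4579.88 px.

4580 px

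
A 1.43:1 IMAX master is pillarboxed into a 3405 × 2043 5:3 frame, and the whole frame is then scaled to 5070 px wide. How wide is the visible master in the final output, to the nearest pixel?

4350 px

In the 3405×2043 frame the master fills the height: width = 2043 × 1.430 ≈ 2921.49 px.
Scaling 3405 → 5070 is ×1.4890, so the width becomes 2921.49 × 1.4890 ≈ 4350.06 px.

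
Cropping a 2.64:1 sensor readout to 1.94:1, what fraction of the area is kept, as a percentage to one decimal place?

The height stays; only width is cut (since 1.94:1 is narrower than 2.64:1).
Area ratio = (1.940)/(2.640) = 73.48% retained.

73.5%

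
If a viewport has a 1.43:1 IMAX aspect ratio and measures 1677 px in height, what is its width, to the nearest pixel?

2398 px

1677 × 1.430 = 2398.11.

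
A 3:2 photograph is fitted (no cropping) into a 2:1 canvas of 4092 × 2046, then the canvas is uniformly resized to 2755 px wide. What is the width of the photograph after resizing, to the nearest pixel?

2066 px

Fitted into 4092×2046, the photograph spans the height; its width is 2046 × 3/2 ≈ 3069.00 px.
Resizing to 2755 px wide multiplies everything by 0.6733: 3069.00 → 2066.25 px.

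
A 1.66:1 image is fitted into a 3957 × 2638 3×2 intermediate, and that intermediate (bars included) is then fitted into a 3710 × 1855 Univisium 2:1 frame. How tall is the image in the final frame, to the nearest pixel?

1.66:1 in 3957×2638: fills the width, so the image is 3957.00 × 2383.73.
Second fit — the 3×2 canvas into 3710×1855 spans the height: 2782.50 × 1855.00 (×0.7032 from 3957×2638).
So the image's height is 2383.73 × 0.7032 ≈ 1676.20.

1676 px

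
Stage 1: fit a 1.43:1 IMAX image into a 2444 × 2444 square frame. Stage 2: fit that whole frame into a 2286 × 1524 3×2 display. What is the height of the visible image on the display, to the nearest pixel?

1066 px

Inside the 2444×2444 canvas the image is width-limited at 2444.00 × 1709.09.
square in 2286×1524: fills the height, so the intermediate becomes 1524.00 × 1524.00 — a scale of ×0.6236.
So the image's height is 1709.09 × 0.6236 ≈ 1065.73.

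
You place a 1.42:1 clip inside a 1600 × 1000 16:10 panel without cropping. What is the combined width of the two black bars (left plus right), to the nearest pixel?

180 px

1.42:1 is narrower than 16:10, so it spans the full height.
That makes the image 1420.00 px wide (1000 × 1.420).
1600 − 1420.00 = 180.00 px of bars.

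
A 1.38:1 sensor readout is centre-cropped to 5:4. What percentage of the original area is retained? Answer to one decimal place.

Going from 1.38:1 to 5:4 means cutting width while keeping height.
Area ratio = (1.250)/(1.380) = 90.58% retained.

90.6%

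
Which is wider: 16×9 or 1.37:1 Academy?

16×9

16×9 = 1.778 and 1.37; 1.778 > 1.37.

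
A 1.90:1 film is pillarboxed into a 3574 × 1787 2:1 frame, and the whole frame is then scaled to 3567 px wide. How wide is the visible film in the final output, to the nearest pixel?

Fitted into 3574×1787, the film spans the height; its width is 1787 × 1.900 ≈ 3395.30 px.
Resizing to 3567 px wide multiplies everything by 0.9980: 3395.30 → 3388.65 px.

3389 px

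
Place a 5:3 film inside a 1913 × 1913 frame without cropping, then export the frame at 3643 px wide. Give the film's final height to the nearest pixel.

2186 px

At 1913×1913 the film is width-limited, so height = 1913 × 3/5 ≈ 1147.80 px.
Resizing to 3643 px wide multiplies everything by 1.9043: 1147.80 → 2185.80 px.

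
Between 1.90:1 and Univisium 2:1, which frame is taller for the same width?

1.90:1

1.9 and Univisium 2:1 = 2; 2 > 1.9. The smaller width-to-height ratio is the taller frame.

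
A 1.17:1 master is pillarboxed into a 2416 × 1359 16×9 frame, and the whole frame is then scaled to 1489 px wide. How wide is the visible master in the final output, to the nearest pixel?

980 px

In the 2416×1359 frame the master fills the height: width = 1359 × 1.170 ≈ 1590.03 px.
The frame scales by 1489/2416 = 0.6163; 1590.03 × 0.6163 ≈ 979.95 px.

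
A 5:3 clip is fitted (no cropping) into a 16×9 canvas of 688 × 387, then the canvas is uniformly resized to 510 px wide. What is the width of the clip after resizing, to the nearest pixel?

478 px

In the 688×387 frame the clip fills the height: width = 387 × 5/3 ≈ 645.00 px.
The frame scales by 510/688 = 0.7413; 645.00 × 0.7413 ≈ 478.12 px.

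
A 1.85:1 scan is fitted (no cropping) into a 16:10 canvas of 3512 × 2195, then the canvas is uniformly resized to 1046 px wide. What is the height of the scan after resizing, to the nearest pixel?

565 px

At 3512×2195 the scan is width-limited, so height = 3512 / 1.850 ≈ 1898.38 px.
The frame scales by 1046/3512 = 0.2978; 1898.38 × 0.2978 ≈ 565.41 px.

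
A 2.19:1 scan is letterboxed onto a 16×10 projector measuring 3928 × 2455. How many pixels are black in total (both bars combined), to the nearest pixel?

2597951 pixels

Since 2.190 > 1.600, the scan is width-limited.
Content height = 3928 / 2.190 ≈ 1793.6073 px.
2455 − 1793.6073 = 661.3927 px of bars.
That's 661.3927 × 3928 ≈ 2597951 black pixels.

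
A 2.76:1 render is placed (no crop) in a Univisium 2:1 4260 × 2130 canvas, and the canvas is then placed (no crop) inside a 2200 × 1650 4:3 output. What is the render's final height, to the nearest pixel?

797 px

2.76:1 in 4260×2130: fills the width, so the render is 4260.00 × 1543.48.
The Univisium 2:1 canvas is width-limited in 2200×1650, giving 2200.00 × 1100.00; scale factor 0.5164.
The render scales with it: height 1543.48 × 0.5164 ≈ 797.10.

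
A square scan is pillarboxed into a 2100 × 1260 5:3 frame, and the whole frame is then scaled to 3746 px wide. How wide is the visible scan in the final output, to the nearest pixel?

2248 px

At 2100×1260 the scan is height-limited, so width = 1260 × 1/1 ≈ 1260.00 px.
The frame scales by 3746/2100 = 1.7838; 1260.00 × 1.7838 ≈ 2247.60 px.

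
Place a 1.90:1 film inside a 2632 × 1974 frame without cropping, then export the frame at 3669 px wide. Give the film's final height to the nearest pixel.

1931 px

In the 2632×1974 frame the film fills the width: height = 2632 / 1.900 ≈ 1385.26 px.
The frame scales by 3669/2632 = 1.3940; 1385.26 × 1.3940 ≈ 1931.05 px.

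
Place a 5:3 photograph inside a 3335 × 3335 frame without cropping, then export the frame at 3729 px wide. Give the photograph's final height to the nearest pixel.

2237 px

At 3335×3335 the photograph is width-limited, so height = 3335 × 3/5 ≈ 2001.00 px.
Scaling 3335 → 3729 is ×1.1181, so the height becomes 2001.00 × 1.1181 ≈ 2237.40 px.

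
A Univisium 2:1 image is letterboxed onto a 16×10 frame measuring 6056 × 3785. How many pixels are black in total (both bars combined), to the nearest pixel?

Univisium 2:1 is wider than 16×10, so it spans the full width.
The image is 6056 × 1/2 ≈ 3028.0000 px tall.
Leftover height: 3785 − 3028.0000 = 757.0000 px.
Across the 6056-px span: 757.0000 × 6056 ≈ 4584392 px.

4584392 pixels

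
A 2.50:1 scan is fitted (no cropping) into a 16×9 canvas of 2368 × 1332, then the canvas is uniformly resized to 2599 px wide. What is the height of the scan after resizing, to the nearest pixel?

1040 px

At 2368×1332 the scan is width-limited, so height = 2368 / 2.500 ≈ 947.20 px.
Scaling 2368 → 2599 is ×1.0976, so the height becomes 947.20 × 1.0976 ≈ 1039.60 px.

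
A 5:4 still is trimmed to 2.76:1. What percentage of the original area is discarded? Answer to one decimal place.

54.7%

Going from 5:4 to 2.76:1 means cutting height while keeping width.
Fraction kept = (1.250)/(2.760) ≈ 45.29%, so 54.71% is lost.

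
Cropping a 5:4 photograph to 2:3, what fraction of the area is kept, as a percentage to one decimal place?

Going from 5:4 to 2:3 means cutting width while keeping height.
Area ratio = (0.667)/(1.250) = 53.33% retained.

53.3%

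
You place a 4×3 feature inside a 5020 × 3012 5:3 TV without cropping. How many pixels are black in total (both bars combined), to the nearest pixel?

3024048 pixels

4×3 is narrower than 5:3, so it spans the full height.
Content width = 3012 × 4/3 ≈ 4016.0000 px.
Leftover width: 5020 − 4016.0000 = 1004.0000 px.
Bar area = 1004.0000 × 3012 ≈ 3024048 px.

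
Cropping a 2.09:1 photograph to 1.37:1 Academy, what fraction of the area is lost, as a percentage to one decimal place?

1.37:1 Academy is narrower than 2.09:1, so the crop keeps the full height and trims the width.
Area ratio = (1.370)/(2.090) = 65.55%; the remaining 34.45% is cropped out.

34.4%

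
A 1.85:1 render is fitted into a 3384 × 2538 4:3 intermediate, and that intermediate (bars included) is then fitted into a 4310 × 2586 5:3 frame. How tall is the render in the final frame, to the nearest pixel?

1.85:1 in 3384×2538: fills the width, so the render is 3384.00 × 1829.19.
The 4:3 canvas is height-limited in 4310×2586, giving 3448.00 × 2586.00; scale factor 1.0189.
The render scales with it: height 1829.19 × 1.0189 ≈ 1863.78.

1864 px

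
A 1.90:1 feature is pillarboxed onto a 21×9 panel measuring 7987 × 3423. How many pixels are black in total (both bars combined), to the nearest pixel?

5077336 pixels

1.90:1 is narrower than 21×9, so it spans the full height.
Content width = 3423 × 1.900 ≈ 6503.7000 px.
7987 − 6503.7000 = 1483.3000 px of bars.
That's 1483.3000 × 3423 ≈ 5077336 black pixels.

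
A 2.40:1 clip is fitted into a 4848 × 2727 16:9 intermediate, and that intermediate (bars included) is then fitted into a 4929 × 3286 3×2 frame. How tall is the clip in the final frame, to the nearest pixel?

Inside the 4848×2727 canvas the clip is width-limited at 4848.00 × 2020.00.
The 16:9 canvas is width-limited in 4929×3286, giving 4929.00 × 2772.56; scale factor 1.0167.
The clip scales with it: height 2020.00 × 1.0167 ≈ 2053.75.

2054 px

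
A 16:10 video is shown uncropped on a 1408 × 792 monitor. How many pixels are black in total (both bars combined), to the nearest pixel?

16:10 (1.600) < 16×9 (1.778), so the video fills the height.
The video is 792 × 16/10 ≈ 1267.2000 px wide.
Leftover width: 1408 − 1267.2000 = 140.8000 px.
Across the 792-px span: 140.8000 × 792 ≈ 111514 px.

111514 pixels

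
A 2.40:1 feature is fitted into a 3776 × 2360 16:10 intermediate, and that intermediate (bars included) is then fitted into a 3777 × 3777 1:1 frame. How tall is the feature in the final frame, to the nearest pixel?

First fit — 2.40:1 into 3776×2360 spans the width: 3776.00 × 1573.33.
16:10 in 3777×3777: fills the width, so the intermediate becomes 3777.00 × 2360.62 — a scale of ×1.0003.
The feature scales with it: height 1573.33 × 1.0003 ≈ 1573.75.

1574 px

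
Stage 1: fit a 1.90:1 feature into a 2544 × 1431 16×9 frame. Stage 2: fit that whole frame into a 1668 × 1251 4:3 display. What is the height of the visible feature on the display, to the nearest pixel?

878 px

Inside the 2544×1431 canvas the feature is width-limited at 2544.00 × 1338.95.
16×9 in 1668×1251: fills the width, so the intermediate becomes 1668.00 × 938.25 — a scale of ×0.6557.
Applying the same ×0.6557: 1338.95 → 877.89.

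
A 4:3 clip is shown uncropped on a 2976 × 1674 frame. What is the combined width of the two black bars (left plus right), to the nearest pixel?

744 px

4:3 (1.333) < 16×9 (1.778), so the clip fills the height.
Content width = 1674 × 4/3 ≈ 2232.00 px.
Leftover width: 2976 − 2232.00 = 744.00 px.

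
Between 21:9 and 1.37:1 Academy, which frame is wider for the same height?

21:9 = 2.333 and 1.37; 2.333 > 1.37.

21:9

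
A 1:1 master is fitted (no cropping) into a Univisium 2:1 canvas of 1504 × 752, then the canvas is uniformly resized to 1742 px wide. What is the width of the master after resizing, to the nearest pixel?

871 px

In the 1504×752 frame the master fills the height: width = 752 × 1/1 ≈ 752.00 px.
The frame scales by 1742/1504 = 1.1582; 752.00 × 1.1582 ≈ 871.00 px.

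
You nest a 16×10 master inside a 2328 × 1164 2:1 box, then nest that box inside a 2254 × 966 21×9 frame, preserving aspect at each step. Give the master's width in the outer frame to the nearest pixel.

1546 px

Inside the 2328×1164 canvas the master is height-limited at 1862.40 × 1164.00.
2:1 in 2254×966: fills the height, so the intermediate becomes 1932.00 × 966.00 — a scale of ×0.8299.
So the master's width is 1862.40 × 0.8299 ≈ 1545.60.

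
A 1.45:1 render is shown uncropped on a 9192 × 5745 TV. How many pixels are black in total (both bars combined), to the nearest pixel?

4950754 pixels

1.45:1 is narrower than 16:10, so it spans the full height.
The render is 5745 × 1.450 ≈ 8330.2500 px wide.
Leftover width: 9192 − 8330.2500 = 861.7500 px.
Across the 5745-px span: 861.7500 × 5745 ≈ 4950754 px.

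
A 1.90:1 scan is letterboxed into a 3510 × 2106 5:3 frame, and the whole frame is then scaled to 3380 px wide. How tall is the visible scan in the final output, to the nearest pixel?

Fitted into 3510×2106, the scan spans the width; its height is 3510 / 1.900 ≈ 1847.37 px.
The frame scales by 3380/3510 = 0.9630; 1847.37 × 0.9630 ≈ 1778.95 px.

1779 px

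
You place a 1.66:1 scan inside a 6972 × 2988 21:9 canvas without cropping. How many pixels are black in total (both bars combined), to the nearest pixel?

1.66:1 (1.660) < 21:9 (2.333), so the scan fills the height.
That makes the image 4960.0800 px wide (2988 × 1.660).
Black = 6972 − 4960.0800 = 2011.9200 px.
Across the 2988-px span: 2011.9200 × 2988 ≈ 6011617 px.

6011617 pixels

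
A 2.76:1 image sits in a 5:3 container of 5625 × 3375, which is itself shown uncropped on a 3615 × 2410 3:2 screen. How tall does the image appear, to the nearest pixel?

1310 px

First fit — 2.76:1 into 5625×3375 spans the width: 5625.00 × 2038.04.
Second fit — the 5:3 canvas into 3615×2410 spans the width: 3615.00 × 2169.00 (×0.6427 from 5625×3375).
Applying the same ×0.6427: 2038.04 → 1309.78.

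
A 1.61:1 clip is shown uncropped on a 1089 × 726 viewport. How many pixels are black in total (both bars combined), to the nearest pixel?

54017 pixels

1.61:1 is wider than 3×2, so it spans the full width.
The clip is 1089 / 1.610 ≈ 676.3975 px tall.
726 − 676.3975 = 49.6025 px of bars.
Bar area = 49.6025 × 1089 ≈ 54017 px.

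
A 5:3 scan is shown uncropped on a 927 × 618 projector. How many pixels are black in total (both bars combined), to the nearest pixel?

57289 pixels

5:3 is wider than 3:2, so it spans the full width.
Content height = 927 × 3/5 ≈ 556.2000 px.
618 − 556.2000 = 61.8000 px of bars.
Across the 927-px span: 61.8000 × 927 ≈ 57289 px.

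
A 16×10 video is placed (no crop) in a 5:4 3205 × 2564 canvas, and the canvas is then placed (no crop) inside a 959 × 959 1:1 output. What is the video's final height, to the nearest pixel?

16×10 in 3205×2564: fills the width, so the video is 3205.00 × 2003.12.
Second fit — the 5:4 canvas into 959×959 spans the width: 959.00 × 767.20 (×0.2992 from 3205×2564).
Applying the same ×0.2992: 2003.12 → 599.38.

599 px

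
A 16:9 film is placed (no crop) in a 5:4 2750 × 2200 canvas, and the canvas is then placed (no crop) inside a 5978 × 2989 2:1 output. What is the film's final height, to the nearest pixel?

Inside the 2750×2200 canvas the film is width-limited at 2750.00 × 1546.88.
Second fit — the 5:4 canvas into 5978×2989 spans the height: 3736.25 × 2989.00 (×1.3586 from 2750×2200).
The film scales with it: height 1546.88 × 1.3586 ≈ 2101.64.

2102 px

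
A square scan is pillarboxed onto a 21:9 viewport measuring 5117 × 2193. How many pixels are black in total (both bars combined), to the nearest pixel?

6412332 pixels

square is narrower than 21:9, so it spans the full height.
Content width = 2193 × 1/1 ≈ 2193.0000 px.
Leftover width: 5117 − 2193.0000 = 2924.0000 px.
Across the 2193-px span: 2924.0000 × 2193 ≈ 6412332 px.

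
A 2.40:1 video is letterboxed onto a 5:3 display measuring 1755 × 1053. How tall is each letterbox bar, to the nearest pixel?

2.40:1 (2.400) > 5:3 (1.667), so the video fills the width.
That makes the image 731.25 px tall (1755 / 2.400).
Black = 1053 − 731.25 = 321.75 px, or 160.88 per bar.

161 px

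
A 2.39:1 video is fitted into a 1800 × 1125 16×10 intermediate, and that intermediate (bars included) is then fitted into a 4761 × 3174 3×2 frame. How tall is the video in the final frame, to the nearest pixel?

1992 px

2.39:1 in 1800×1125: fills the width, so the video is 1800.00 × 753.14.
The 16×10 canvas is width-limited in 4761×3174, giving 4761.00 × 2975.62; scale factor 2.6450.
So the video's height is 753.14 × 2.6450 ≈ 1992.05.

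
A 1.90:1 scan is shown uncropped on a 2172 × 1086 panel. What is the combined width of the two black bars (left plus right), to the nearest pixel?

Since 1.900 < 2.000, the scan is height-limited.
Content width = 1086 × 1.900 ≈ 2063.40 px.
Leftover width: 2172 − 2063.40 = 108.60 px.

109 px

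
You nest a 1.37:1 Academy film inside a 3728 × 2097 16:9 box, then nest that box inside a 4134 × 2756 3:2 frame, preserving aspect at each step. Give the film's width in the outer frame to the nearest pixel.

First fit — 1.37:1 Academy into 3728×2097 spans the height: 2872.89 × 2097.00.
16:9 in 4134×2756: fills the width, so the intermediate becomes 4134.00 × 2325.38 — a scale of ×1.1089.
So the film's width is 2872.89 × 1.1089 ≈ 3185.76.

3186 px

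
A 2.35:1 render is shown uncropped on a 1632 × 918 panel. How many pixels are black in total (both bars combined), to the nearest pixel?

364804 pixels

Since 2.350 > 1.778, the render is width-limited.
The render is 1632 / 2.350 ≈ 694.4681 px tall.
Leftover height: 918 − 694.4681 = 223.5319 px.
That's 223.5319 × 1632 ≈ 364804 black pixels.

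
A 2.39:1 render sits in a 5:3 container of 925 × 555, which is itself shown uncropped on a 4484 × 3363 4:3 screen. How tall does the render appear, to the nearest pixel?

1876 px

First fit — 2.39:1 into 925×555 spans the width: 925.00 × 387.03.
The 5:3 canvas is width-limited in 4484×3363, giving 4484.00 × 2690.40; scale factor 4.8476.
The render scales with it: height 387.03 × 4.8476 ≈ 1876.15.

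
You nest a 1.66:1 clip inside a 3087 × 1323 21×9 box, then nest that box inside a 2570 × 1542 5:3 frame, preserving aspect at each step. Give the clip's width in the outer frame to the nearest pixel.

1828 px

First fit — 1.66:1 into 3087×1323 spans the height: 2196.18 × 1323.00.
Second fit — the 21×9 canvas into 2570×1542 spans the width: 2570.00 × 1101.43 (×0.8325 from 3087×1323).
Applying the same ×0.8325: 2196.18 → 1828.37.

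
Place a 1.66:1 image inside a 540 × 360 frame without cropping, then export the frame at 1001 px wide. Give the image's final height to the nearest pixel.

603 px

In the 540×360 frame the image fills the width: height = 540 / 1.660 ≈ 325.30 px.
Scaling 540 → 1001 is ×1.8537, so the height becomes 325.30 × 1.8537 ≈ 603.01 px.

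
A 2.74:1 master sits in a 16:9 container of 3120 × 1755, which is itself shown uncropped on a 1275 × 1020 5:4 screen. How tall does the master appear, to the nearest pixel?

2.74:1 in 3120×1755: fills the width, so the master is 3120.00 × 1138.69.
The 16:9 canvas is width-limited in 1275×1020, giving 1275.00 × 717.19; scale factor 0.4087.
So the master's height is 1138.69 × 0.4087 ≈ 465.33.

465 px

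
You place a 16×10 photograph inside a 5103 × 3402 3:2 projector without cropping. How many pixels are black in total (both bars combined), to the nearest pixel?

16×10 is wider than 3:2, so it spans the full width.
That makes the image 3189.3750 px tall (5103 × 10/16).
Leftover height: 3402 − 3189.3750 = 212.6250 px.
Bar area = 212.6250 × 5103 ≈ 1085025 px.

1085025 pixels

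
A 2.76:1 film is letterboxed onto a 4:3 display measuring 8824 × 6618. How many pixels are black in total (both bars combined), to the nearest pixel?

Since 2.760 > 1.333, the film is width-limited.
The film is 8824 / 2.760 ≈ 3197.1014 px tall.
Leftover height: 6618 − 3197.1014 = 3420.8986 px.
That's 3420.8986 × 8824 ≈ 30186009 black pixels.

30186009 pixels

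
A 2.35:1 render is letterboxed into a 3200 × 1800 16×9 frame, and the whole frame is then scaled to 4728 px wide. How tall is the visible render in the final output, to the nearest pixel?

2012 px

At 3200×1800 the render is width-limited, so height = 3200 / 2.350 ≈ 1361.70 px.
The frame scales by 4728/3200 = 1.4775; 1361.70 × 1.4775 ≈ 2011.91 px.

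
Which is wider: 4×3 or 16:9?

4×3 = 1.333 and 16:9 = 1.778; 1.778 > 1.333.

16:9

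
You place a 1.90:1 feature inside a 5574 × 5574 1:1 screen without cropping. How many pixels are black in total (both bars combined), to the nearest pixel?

14717120 pixels

1.90:1 (1.900) > 1:1 (1.000), so the feature fills the width.
The feature is 5574 / 1.900 ≈ 2933.6842 px tall.
Leftover height: 5574 − 2933.6842 = 2640.3158 px.
Bar area = 2640.3158 × 5574 ≈ 14717120 px.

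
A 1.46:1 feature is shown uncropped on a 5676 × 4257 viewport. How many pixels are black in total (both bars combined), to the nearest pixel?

Since 1.460 > 1.333, the feature is width-limited.
That makes the image 3887.6712 px tall (5676 / 1.460).
Black = 4257 − 3887.6712 = 369.3288 px.
Across the 5676-px span: 369.3288 × 5676 ≈ 2096310 px.

2096310 pixels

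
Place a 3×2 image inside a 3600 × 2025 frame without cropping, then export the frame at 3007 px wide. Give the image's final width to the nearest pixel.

At 3600×2025 the image is height-limited, so width = 2025 × 3/2 ≈ 3037.50 px.
The frame scales by 3007/3600 = 0.8353; 3037.50 × 0.8353 ≈ 2537.16 px.

2537 px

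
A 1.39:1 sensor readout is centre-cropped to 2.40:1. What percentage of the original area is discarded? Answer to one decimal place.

42.1%

Going from 1.39:1 to 2.40:1 means cutting height while keeping width.
(1.390)/(2.400) ≈ 0.579 of the area survives, leaving 42.08% discarded.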